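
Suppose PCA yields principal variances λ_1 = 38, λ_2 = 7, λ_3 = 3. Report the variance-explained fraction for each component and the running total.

Step 1 — total variance = trace(Sigma) = Σ λ_i = 38 + 7 + 3 = 48.

Step 2 — fraction explained by component i = λ_i / Σ λ:
  PC1: 38/48 = 0.7917
  PC2: 7/48 = 0.1458
  PC3: 3/48 = 0.0625

Step 3 — cumulative fraction after k components = (λ_1 + ... + λ_k) / Σ λ:
  k = 1: 38/48 = 0.7917
  k = 2: (38 + 7)/48 = 45/48 = 0.9375
  k = 3: (38 + 7 + 3)/48 = 48/48 = 1

Summary (fraction, with percent):

explained: PC1 0.7917 (79.17%), PC2 0.1458 (14.58%), PC3 0.0625 (6.25%);  cumulative: 0.7917, 0.9375, 1


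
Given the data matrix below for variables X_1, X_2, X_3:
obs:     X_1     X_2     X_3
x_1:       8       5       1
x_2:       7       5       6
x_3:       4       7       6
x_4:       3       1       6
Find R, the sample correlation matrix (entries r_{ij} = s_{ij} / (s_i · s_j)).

Step 1 — column means:
  mean(X_1) = (8 + 7 + 4 + 3) / 4 = 22/4 = 5.5
  mean(X_2) = (5 + 5 + 7 + 1) / 4 = 18/4 = 4.5
  mean(X_3) = (1 + 6 + 6 + 6) / 4 = 19/4 = 4.75

Step 2 — sample variances and covariances s[i,j] = (1/(n-1)) · Σ_k (x_{k,i} - mean_i) · (x_{k,j} - mean_j), with n-1 = 3:
  s[X_1,X_1] = ((2.5)·(2.5) + (1.5)·(1.5) + (-1.5)·(-1.5) + (-2.5)·(-2.5)) / 3 = 17/3 = 5.6667
  s[X_1,X_2] = ((2.5)·(0.5) + (1.5)·(0.5) + (-1.5)·(2.5) + (-2.5)·(-3.5)) / 3 = 7/3 = 2.3333
  s[X_1,X_3] = ((2.5)·(-3.75) + (1.5)·(1.25) + (-1.5)·(1.25) + (-2.5)·(1.25)) / 3 = -12.5/3 = -4.1667
  s[X_2,X_2] = ((0.5)·(0.5) + (0.5)·(0.5) + (2.5)·(2.5) + (-3.5)·(-3.5)) / 3 = 19/3 = 6.3333
  s[X_2,X_3] = ((0.5)·(-3.75) + (0.5)·(1.25) + (2.5)·(1.25) + (-3.5)·(1.25)) / 3 = -2.5/3 = -0.8333
  s[X_3,X_3] = ((-3.75)·(-3.75) + (1.25)·(1.25) + (1.25)·(1.25) + (1.25)·(1.25)) / 3 = 18.75/3 = 6.25
  Sample standard deviations s_i = √(s[i,i]):
  s(X_1) = √(5.6667) = 2.3805
  s(X_2) = √(6.3333) = 2.5166
  s(X_3) = √(6.25) = 2.5

Step 3 — r_{ij} = s_{ij} / (s_i · s_j):
  r[X_1,X_1] = 1 (diagonal).
  r[X_1,X_2] = 2.3333 / (2.3805 · 2.5166) = 2.3333 / 5.9907 = 0.3895
  r[X_1,X_3] = -4.1667 / (2.3805 · 2.5) = -4.1667 / 5.9512 = -0.7001
  r[X_2,X_2] = 1 (diagonal).
  r[X_2,X_3] = -0.8333 / (2.5166 · 2.5) = -0.8333 / 6.2915 = -0.1325
  r[X_3,X_3] = 1 (diagonal).

R is symmetric with unit diagonal. Assembling:

R = [[1, 0.3895, -0.7001],
 [0.3895, 1, -0.1325],
 [-0.7001, -0.1325, 1]]


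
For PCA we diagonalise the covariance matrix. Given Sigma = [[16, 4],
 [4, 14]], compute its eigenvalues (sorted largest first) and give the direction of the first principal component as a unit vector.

Step 1 — characteristic polynomial of 2×2 Sigma:
  det(Sigma - λI) = λ² - trace · λ + det = 0.
  trace = 16 + 14 = 30, det = 16·14 - (4)² = 208.
Step 2 — discriminant:
  Δ = trace² - 4·det = 900 - 832 = 68.
Step 3 — eigenvalues:
  λ = (trace ± √Δ)/2 = (30 ± 8.2462)/2,
  λ_1 = 19.1231,  λ_2 = 10.8769.

Step 4 — unit eigenvector for λ_1: solve (Sigma - λ_1 I)v = 0. First row:
  (16 - 19.1231)·v_x + (4)·v_y = 0, i.e. (-3.1231)·v_x + (4)·v_y = 0,
  so v ∝ (b, λ_1 - a) = (4, 3.1231) = u.
  ||u|| = √((4)² + (3.1231)²) = √(25.7538) ≈ 5.0748,
  v_1 = u/||u|| ≈ (0.7882, 0.6154) (||v_1|| = 1).

λ_1 = 19.1231,  λ_2 = 10.8769;  v_1 ≈ (0.7882, 0.6154)


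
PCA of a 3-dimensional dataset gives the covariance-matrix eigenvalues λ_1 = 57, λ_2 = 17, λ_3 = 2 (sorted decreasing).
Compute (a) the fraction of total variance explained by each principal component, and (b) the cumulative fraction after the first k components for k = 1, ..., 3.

Step 1 — total variance = trace(Sigma) = Σ λ_i = 57 + 17 + 2 = 76.

Step 2 — fraction explained by component i = λ_i / Σ λ:
  PC1: 57/76 = 0.75
  PC2: 17/76 = 0.2237
  PC3: 2/76 = 0.0263

Step 3 — cumulative fraction after k components = (λ_1 + ... + λ_k) / Σ λ:
  k = 1: 57/76 = 0.75
  k = 2: (57 + 17)/76 = 74/76 = 0.9737
  k = 3: (57 + 17 + 2)/76 = 76/76 = 1

Summary (fraction, with percent):

explained: PC1 0.75 (75%), PC2 0.2237 (22.37%), PC3 0.0263 (2.63%);  cumulative: 0.75, 0.9737, 1


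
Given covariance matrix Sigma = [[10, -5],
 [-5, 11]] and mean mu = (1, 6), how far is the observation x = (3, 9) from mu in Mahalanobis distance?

Step 1 — centre the observation: (x - mu) = (2, 3).

Step 2 — invert Sigma. det(Sigma) = 10·11 - (-5)² = 85.
  Sigma^{-1} = (1/det) · [[d, -b], [-b, a]] = [[0.1294, 0.0588],
 [0.0588, 0.1176]].

Step 3 — form the quadratic (x - mu)^T · Sigma^{-1} · (x - mu):
  Sigma^{-1} · (x - mu) = (0.4353, 0.4706).
  (x - mu)^T · [Sigma^{-1} · (x - mu)] = (2)·(0.4353) + (3)·(0.4706) = 2.2824.

Step 4 — take square root: d = √(2.2824) ≈ 1.5107.

d(x, mu) = √(2.2824) ≈ 1.5107


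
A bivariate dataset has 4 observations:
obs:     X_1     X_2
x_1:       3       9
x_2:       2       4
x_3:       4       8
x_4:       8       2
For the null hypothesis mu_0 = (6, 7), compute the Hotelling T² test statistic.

Step 1 — sample mean vector:
  mean(X_1) = (3 + 2 + 4 + 8) / 4 = 17/4 = 4.25
  mean(X_2) = (9 + 4 + 8 + 2) / 4 = 23/4 = 5.75
  x̄ = (4.25, 5.75),  deviation x̄ - mu_0 = (4.25, 5.75) - (6, 7) = (-1.75, -1.25).

Step 2 — sample covariance matrix, S[i,j] = (1/(n-1)) · Σ_k (x_{k,i} - mean_i) · (x_{k,j} - mean_j), divisor n-1 = 3:
  S[X_1,X_1] = ((-1.25)·(-1.25) + (-2.25)·(-2.25) + (-0.25)·(-0.25) + (3.75)·(3.75)) / 3 = 20.75/3 = 6.9167
  S[X_1,X_2] = ((-1.25)·(3.25) + (-2.25)·(-1.75) + (-0.25)·(2.25) + (3.75)·(-3.75)) / 3 = -14.75/3 = -4.9167
  S[X_2,X_2] = ((3.25)·(3.25) + (-1.75)·(-1.75) + (2.25)·(2.25) + (-3.75)·(-3.75)) / 3 = 32.75/3 = 10.9167
  S = [[6.9167, -4.9167],
 [-4.9167, 10.9167]].

Step 3 — invert S. det(S) = 6.9167·10.9167 - (-4.9167)² = 51.3333.
  S^{-1} = (1/det) · [[d, -b], [-b, a]] = [[0.2127, 0.0958],
 [0.0958, 0.1347]].

Step 4 — quadratic form (x̄ - mu_0)^T · S^{-1} · (x̄ - mu_0):
  S^{-1} · (x̄ - mu_0) = (-0.4919, -0.336),
  (x̄ - mu_0)^T · [...] = (-1.75)·(-0.4919) + (-1.25)·(-0.336) = 1.2808.

Step 5 — scale by n: T² = 4 · 1.2808 = 5.1234.

T² ≈ 5.1234


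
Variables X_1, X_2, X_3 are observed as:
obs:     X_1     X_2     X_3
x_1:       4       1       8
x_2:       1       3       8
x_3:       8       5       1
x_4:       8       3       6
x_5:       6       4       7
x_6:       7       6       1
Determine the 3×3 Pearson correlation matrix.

Step 1 — column means:
  mean(X_1) = (4 + 1 + 8 + 8 + 6 + 7) / 6 = 34/6 = 5.6667
  mean(X_2) = (1 + 3 + 5 + 3 + 4 + 6) / 6 = 22/6 = 3.6667
  mean(X_3) = (8 + 8 + 1 + 6 + 7 + 1) / 6 = 31/6 = 5.1667

Step 2 — sample variances and covariances s[i,j] = (1/(n-1)) · Σ_k (x_{k,i} - mean_i) · (x_{k,j} - mean_j), with n-1 = 5:
  s[X_1,X_1] = ((-1.6667)·(-1.6667) + (-4.6667)·(-4.6667) + (2.3333)·(2.3333) + (2.3333)·(2.3333) + (0.3333)·(0.3333) + (1.3333)·(1.3333)) / 5 = 37.3333/5 = 7.4667
  s[X_1,X_2] = ((-1.6667)·(-2.6667) + (-4.6667)·(-0.6667) + (2.3333)·(1.3333) + (2.3333)·(-0.6667) + (0.3333)·(0.3333) + (1.3333)·(2.3333)) / 5 = 12.3333/5 = 2.4667
  s[X_1,X_3] = ((-1.6667)·(2.8333) + (-4.6667)·(2.8333) + (2.3333)·(-4.1667) + (2.3333)·(0.8333) + (0.3333)·(1.8333) + (1.3333)·(-4.1667)) / 5 = -30.6667/5 = -6.1333
  s[X_2,X_2] = ((-2.6667)·(-2.6667) + (-0.6667)·(-0.6667) + (1.3333)·(1.3333) + (-0.6667)·(-0.6667) + (0.3333)·(0.3333) + (2.3333)·(2.3333)) / 5 = 15.3333/5 = 3.0667
  s[X_2,X_3] = ((-2.6667)·(2.8333) + (-0.6667)·(2.8333) + (1.3333)·(-4.1667) + (-0.6667)·(0.8333) + (0.3333)·(1.8333) + (2.3333)·(-4.1667)) / 5 = -24.6667/5 = -4.9333
  s[X_3,X_3] = ((2.8333)·(2.8333) + (2.8333)·(2.8333) + (-4.1667)·(-4.1667) + (0.8333)·(0.8333) + (1.8333)·(1.8333) + (-4.1667)·(-4.1667)) / 5 = 54.8333/5 = 10.9667
  Sample standard deviations s_i = √(s[i,i]):
  s(X_1) = √(7.4667) = 2.7325
  s(X_2) = √(3.0667) = 1.7512
  s(X_3) = √(10.9667) = 3.3116

Step 3 — r_{ij} = s_{ij} / (s_i · s_j):
  r[X_1,X_1] = 1 (diagonal).
  r[X_1,X_2] = 2.4667 / (2.7325 · 1.7512) = 2.4667 / 4.7852 = 0.5155
  r[X_1,X_3] = -6.1333 / (2.7325 · 3.3116) = -6.1333 / 9.049 = -0.6778
  r[X_2,X_2] = 1 (diagonal).
  r[X_2,X_3] = -4.9333 / (1.7512 · 3.3116) = -4.9333 / 5.7992 = -0.8507
  r[X_3,X_3] = 1 (diagonal).

R is symmetric with unit diagonal. Assembling:

R = [[1, 0.5155, -0.6778],
 [0.5155, 1, -0.8507],
 [-0.6778, -0.8507, 1]]


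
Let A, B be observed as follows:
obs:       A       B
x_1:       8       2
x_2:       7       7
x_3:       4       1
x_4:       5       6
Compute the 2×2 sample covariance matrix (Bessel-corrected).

Step 1 — column means:
  mean(A) = (8 + 7 + 4 + 5) / 4 = 24/4 = 6
  mean(B) = (2 + 7 + 1 + 6) / 4 = 16/4 = 4

Step 2 — sample covariance S[i,j] = (1/(n-1)) · Σ_k (x_{k,i} - mean_i) · (x_{k,j} - mean_j), with n-1 = 3.
  S[A,A] = ((2)·(2) + (1)·(1) + (-2)·(-2) + (-1)·(-1)) / 3 = 10/3 = 3.3333
  S[A,B] = ((2)·(-2) + (1)·(3) + (-2)·(-3) + (-1)·(2)) / 3 = 3/3 = 1
  S[B,B] = ((-2)·(-2) + (3)·(3) + (-3)·(-3) + (2)·(2)) / 3 = 26/3 = 8.6667

S is symmetric (S[j,i] = S[i,j]). Assembling:

S = [[3.3333, 1],
 [1, 8.6667]]


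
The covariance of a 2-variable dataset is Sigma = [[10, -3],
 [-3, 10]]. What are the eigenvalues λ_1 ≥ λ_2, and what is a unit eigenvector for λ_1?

Step 1 — characteristic polynomial of 2×2 Sigma:
  det(Sigma - λI) = λ² - trace · λ + det = 0.
  trace = 10 + 10 = 20, det = 10·10 - (-3)² = 91.
Step 2 — discriminant:
  Δ = trace² - 4·det = 400 - 364 = 36.
Step 3 — eigenvalues:
  λ = (trace ± √Δ)/2 = (20 ± 6)/2,
  λ_1 = 13,  λ_2 = 7.

Step 4 — unit eigenvector for λ_1: solve (Sigma - λ_1 I)v = 0. First row:
  (10 - 13)·v_x + (-3)·v_y = 0, i.e. (-3)·v_x + (-3)·v_y = 0,
  so v ∝ (b, λ_1 - a) = (-3, 3); multiply by -1 so the first entry is positive: u = (3, -3).
  ||u|| = √((3)² + (-3)²) = √(18) ≈ 4.2426,
  v_1 = u/||u|| ≈ (0.7071, -0.7071) (||v_1|| = 1).

λ_1 = 13,  λ_2 = 7;  v_1 ≈ (0.7071, -0.7071)


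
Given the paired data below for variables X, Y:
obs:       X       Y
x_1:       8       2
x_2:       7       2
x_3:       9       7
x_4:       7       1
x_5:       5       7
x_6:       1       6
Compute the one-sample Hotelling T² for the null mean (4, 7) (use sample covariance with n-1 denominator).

Step 1 — sample mean vector:
  mean(X) = (8 + 7 + 9 + 7 + 5 + 1) / 6 = 37/6 = 6.1667
  mean(Y) = (2 + 2 + 7 + 1 + 7 + 6) / 6 = 25/6 = 4.1667
  x̄ = (6.1667, 4.1667),  deviation x̄ - mu_0 = (6.1667, 4.1667) - (4, 7) = (2.1667, -2.8333).

Step 2 — sample covariance matrix, S[i,j] = (1/(n-1)) · Σ_k (x_{k,i} - mean_i) · (x_{k,j} - mean_j), divisor n-1 = 5:
  S[X,X] = ((1.8333)·(1.8333) + (0.8333)·(0.8333) + (2.8333)·(2.8333) + (0.8333)·(0.8333) + (-1.1667)·(-1.1667) + (-5.1667)·(-5.1667)) / 5 = 40.8333/5 = 8.1667
  S[X,Y] = ((1.8333)·(-2.1667) + (0.8333)·(-2.1667) + (2.8333)·(2.8333) + (0.8333)·(-3.1667) + (-1.1667)·(2.8333) + (-5.1667)·(1.8333)) / 5 = -13.1667/5 = -2.6333
  S[Y,Y] = ((-2.1667)·(-2.1667) + (-2.1667)·(-2.1667) + (2.8333)·(2.8333) + (-3.1667)·(-3.1667) + (2.8333)·(2.8333) + (1.8333)·(1.8333)) / 5 = 38.8333/5 = 7.7667
  S = [[8.1667, -2.6333],
 [-2.6333, 7.7667]].

Step 3 — invert S. det(S) = 8.1667·7.7667 - (-2.6333)² = 56.4933.
  S^{-1} = (1/det) · [[d, -b], [-b, a]] = [[0.1375, 0.0466],
 [0.0466, 0.1446]].

Step 4 — quadratic form (x̄ - mu_0)^T · S^{-1} · (x̄ - mu_0):
  S^{-1} · (x̄ - mu_0) = (0.1658, -0.3086),
  (x̄ - mu_0)^T · [...] = (2.1667)·(0.1658) + (-2.8333)·(-0.3086) = 1.2336.

Step 5 — scale by n: T² = 6 · 1.2336 = 7.4015.

T² ≈ 7.4015


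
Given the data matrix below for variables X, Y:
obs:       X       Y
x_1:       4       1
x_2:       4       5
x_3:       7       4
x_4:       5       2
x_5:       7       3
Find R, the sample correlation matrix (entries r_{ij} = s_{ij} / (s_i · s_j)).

Step 1 — column means:
  mean(X) = (4 + 4 + 7 + 5 + 7) / 5 = 27/5 = 5.4
  mean(Y) = (1 + 5 + 4 + 2 + 3) / 5 = 15/5 = 3

Step 2 — sample variances and covariances s[i,j] = (1/(n-1)) · Σ_k (x_{k,i} - mean_i) · (x_{k,j} - mean_j), with n-1 = 4:
  s[X,X] = ((-1.4)·(-1.4) + (-1.4)·(-1.4) + (1.6)·(1.6) + (-0.4)·(-0.4) + (1.6)·(1.6)) / 4 = 9.2/4 = 2.3
  s[X,Y] = ((-1.4)·(-2) + (-1.4)·(2) + (1.6)·(1) + (-0.4)·(-1) + (1.6)·(0)) / 4 = 2/4 = 0.5
  s[Y,Y] = ((-2)·(-2) + (2)·(2) + (1)·(1) + (-1)·(-1) + (0)·(0)) / 4 = 10/4 = 2.5
  Sample standard deviations s_i = √(s[i,i]):
  s(X) = √(2.3) = 1.5166
  s(Y) = √(2.5) = 1.5811

Step 3 — r_{ij} = s_{ij} / (s_i · s_j):
  r[X,X] = 1 (diagonal).
  r[X,Y] = 0.5 / (1.5166 · 1.5811) = 0.5 / 2.3979 = 0.2085
  r[Y,Y] = 1 (diagonal).

R is symmetric with unit diagonal. Assembling:

R = [[1, 0.2085],
 [0.2085, 1]]


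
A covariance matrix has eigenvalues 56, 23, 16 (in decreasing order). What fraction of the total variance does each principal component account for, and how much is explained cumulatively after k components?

Step 1 — total variance = trace(Sigma) = Σ λ_i = 56 + 23 + 16 = 95.

Step 2 — fraction explained by component i = λ_i / Σ λ:
  PC1: 56/95 = 0.5895
  PC2: 23/95 = 0.2421
  PC3: 16/95 = 0.1684

Step 3 — cumulative fraction after k components = (λ_1 + ... + λ_k) / Σ λ:
  k = 1: 56/95 = 0.5895
  k = 2: (56 + 23)/95 = 79/95 = 0.8316
  k = 3: (56 + 23 + 16)/95 = 95/95 = 1

Summary (fraction, with percent):

explained: PC1 0.5895 (58.95%), PC2 0.2421 (24.21%), PC3 0.1684 (16.84%);  cumulative: 0.5895, 0.8316, 1


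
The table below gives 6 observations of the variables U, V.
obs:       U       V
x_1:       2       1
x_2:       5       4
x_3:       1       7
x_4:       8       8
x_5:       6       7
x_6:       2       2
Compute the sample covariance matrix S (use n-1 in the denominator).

Step 1 — column means:
  mean(U) = (2 + 5 + 1 + 8 + 6 + 2) / 6 = 24/6 = 4
  mean(V) = (1 + 4 + 7 + 8 + 7 + 2) / 6 = 29/6 = 4.8333

Step 2 — sample covariance S[i,j] = (1/(n-1)) · Σ_k (x_{k,i} - mean_i) · (x_{k,j} - mean_j), with n-1 = 5.
  S[U,U] = ((-2)·(-2) + (1)·(1) + (-3)·(-3) + (4)·(4) + (2)·(2) + (-2)·(-2)) / 5 = 38/5 = 7.6
  S[U,V] = ((-2)·(-3.8333) + (1)·(-0.8333) + (-3)·(2.1667) + (4)·(3.1667) + (2)·(2.1667) + (-2)·(-2.8333)) / 5 = 23/5 = 4.6
  S[V,V] = ((-3.8333)·(-3.8333) + (-0.8333)·(-0.8333) + (2.1667)·(2.1667) + (3.1667)·(3.1667) + (2.1667)·(2.1667) + (-2.8333)·(-2.8333)) / 5 = 42.8333/5 = 8.5667

S is symmetric (S[j,i] = S[i,j]). Assembling:

S = [[7.6, 4.6],
 [4.6, 8.5667]]


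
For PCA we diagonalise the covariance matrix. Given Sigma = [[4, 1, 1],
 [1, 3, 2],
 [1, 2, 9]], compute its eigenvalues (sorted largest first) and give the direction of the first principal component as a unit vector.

Step 1 — characteristic polynomial p(λ) = det(λI - Sigma) = λ³ - tr·λ² + c_1·λ - det, where tr = trace, c_1 = sum of the principal 2×2 minors, det = det(Sigma):
  tr = 4 + 3 + 9 = 16,
  c_1 = (4·3 - (1)²) + (4·9 - (1)²) + (3·9 - (2)²) = 11 + 35 + 23 = 69,
  det = 4·(3·9 - (2)²) - (1)·((1)·9 - (2)·(1)) + (1)·((1)·(2) - 3·(1)) = 4·(23) - (1)·(7) + (1)·(-1) = 84.
  So p(λ) = λ³ - 16λ² + 69λ - 84.
Step 2 — look for an integer root (rational root theorem: any rational root is an integer divisor of 84). Testing λ = 4:
  p(4) = 64 - 256 + 276 - 84 = 0  ✓
  Dividing out (λ - 4): p(λ) = (λ - 4)(λ² - 12λ + 21).
Step 3 — remaining eigenvalues from the quadratic λ² - 12λ + 21 = 0:
  Δ = 12² - 4·21 = 144 - 84 = 60,  λ = (12 ± √60)/2 = (12 ± 7.746)/2 ≈ 9.873 or 2.127.
  Sorted: λ_1 = 9.873,  λ_2 = 4,  λ_3 = 2.127  (check: sum = 16 = tr ✓).

Step 4 — unit eigenvector for λ_1 ≈ 9.873: v spans the null space of (Sigma - λ_1 I), whose rows are
  r_1 = (-5.873, 1, 1),  r_2 = (1, -6.873, 2),  r_3 = (1, 2, -0.873).
  v is orthogonal to every row, so take v ∝ r_1 × r_2 = ((1)·(2) - (1)·(-6.873), (1)·(1) - (-5.873)·(2), (-5.873)·(-6.873) - (1)·(1)) ≈ (8.873, 12.746, 39.3649).
  Let u = (8.873, 12.746, 39.3649).
  ||u|| = √((8.873)² + (12.746)² + (39.3649)²) = √(1790.7862) ≈ 42.3177,  v_1 = u/||u|| ≈ (0.2097, 0.3012, 0.9302) (||v_1|| = 1).

λ_1 = 9.873,  λ_2 = 4,  λ_3 = 2.127;  v_1 ≈ (0.2097, 0.3012, 0.9302)


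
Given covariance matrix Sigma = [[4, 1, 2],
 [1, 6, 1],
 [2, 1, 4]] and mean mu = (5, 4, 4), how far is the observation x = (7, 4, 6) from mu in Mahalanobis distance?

Step 1 — centre the observation: (x - mu) = (2, 0, 2).

Step 2 — invert Sigma (cofactor / det for 3×3, or solve directly):
  Sigma^{-1} = [[0.3382, -0.0294, -0.1618],
 [-0.0294, 0.1765, -0.0294],
 [-0.1618, -0.0294, 0.3382]].

Step 3 — form the quadratic (x - mu)^T · Sigma^{-1} · (x - mu):
  Sigma^{-1} · (x - mu) = (0.3529, -0.1176, 0.3529).
  (x - mu)^T · [Sigma^{-1} · (x - mu)] = (2)·(0.3529) + (0)·(-0.1176) + (2)·(0.3529) = 1.4118.

Step 4 — take square root: d = √(1.4118) ≈ 1.1882.

d(x, mu) = √(1.4118) ≈ 1.1882


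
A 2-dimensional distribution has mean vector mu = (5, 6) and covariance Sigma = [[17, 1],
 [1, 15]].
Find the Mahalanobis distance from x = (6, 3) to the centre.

Step 1 — centre the observation: (x - mu) = (1, -3).

Step 2 — invert Sigma. det(Sigma) = 17·15 - (1)² = 254.
  Sigma^{-1} = (1/det) · [[d, -b], [-b, a]] = [[0.0591, -0.0039],
 [-0.0039, 0.0669]].

Step 3 — form the quadratic (x - mu)^T · Sigma^{-1} · (x - mu):
  Sigma^{-1} · (x - mu) = (0.0709, -0.2047).
  (x - mu)^T · [Sigma^{-1} · (x - mu)] = (1)·(0.0709) + (-3)·(-0.2047) = 0.685.

Step 4 — take square root: d = √(0.685) ≈ 0.8277.

d(x, mu) = √(0.685) ≈ 0.8277


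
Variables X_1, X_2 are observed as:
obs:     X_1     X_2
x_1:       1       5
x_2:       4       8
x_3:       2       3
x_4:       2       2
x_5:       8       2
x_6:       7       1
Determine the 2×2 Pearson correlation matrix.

Step 1 — column means:
  mean(X_1) = (1 + 4 + 2 + 2 + 8 + 7) / 6 = 24/6 = 4
  mean(X_2) = (5 + 8 + 3 + 2 + 2 + 1) / 6 = 21/6 = 3.5

Step 2 — sample variances and covariances s[i,j] = (1/(n-1)) · Σ_k (x_{k,i} - mean_i) · (x_{k,j} - mean_j), with n-1 = 5:
  s[X_1,X_1] = ((-3)·(-3) + (0)·(0) + (-2)·(-2) + (-2)·(-2) + (4)·(4) + (3)·(3)) / 5 = 42/5 = 8.4
  s[X_1,X_2] = ((-3)·(1.5) + (0)·(4.5) + (-2)·(-0.5) + (-2)·(-1.5) + (4)·(-1.5) + (3)·(-2.5)) / 5 = -14/5 = -2.8
  s[X_2,X_2] = ((1.5)·(1.5) + (4.5)·(4.5) + (-0.5)·(-0.5) + (-1.5)·(-1.5) + (-1.5)·(-1.5) + (-2.5)·(-2.5)) / 5 = 33.5/5 = 6.7
  Sample standard deviations s_i = √(s[i,i]):
  s(X_1) = √(8.4) = 2.8983
  s(X_2) = √(6.7) = 2.5884

Step 3 — r_{ij} = s_{ij} / (s_i · s_j):
  r[X_1,X_1] = 1 (diagonal).
  r[X_1,X_2] = -2.8 / (2.8983 · 2.5884) = -2.8 / 7.502 = -0.3732
  r[X_2,X_2] = 1 (diagonal).

R is symmetric with unit diagonal. Assembling:

R = [[1, -0.3732],
 [-0.3732, 1]]


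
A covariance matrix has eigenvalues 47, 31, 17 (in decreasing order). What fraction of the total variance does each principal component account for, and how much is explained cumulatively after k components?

Step 1 — total variance = trace(Sigma) = Σ λ_i = 47 + 31 + 17 = 95.

Step 2 — fraction explained by component i = λ_i / Σ λ:
  PC1: 47/95 = 0.4947
  PC2: 31/95 = 0.3263
  PC3: 17/95 = 0.1789

Step 3 — cumulative fraction after k components = (λ_1 + ... + λ_k) / Σ λ:
  k = 1: 47/95 = 0.4947
  k = 2: (47 + 31)/95 = 78/95 = 0.8211
  k = 3: (47 + 31 + 17)/95 = 95/95 = 1

Summary (fraction, with percent):

explained: PC1 0.4947 (49.47%), PC2 0.3263 (32.63%), PC3 0.1789 (17.89%);  cumulative: 0.4947, 0.8211, 1


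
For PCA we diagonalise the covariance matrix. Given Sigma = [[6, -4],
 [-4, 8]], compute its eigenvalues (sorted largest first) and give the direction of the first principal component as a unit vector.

Step 1 — characteristic polynomial of 2×2 Sigma:
  det(Sigma - λI) = λ² - trace · λ + det = 0.
  trace = 6 + 8 = 14, det = 6·8 - (-4)² = 32.
Step 2 — discriminant:
  Δ = trace² - 4·det = 196 - 128 = 68.
Step 3 — eigenvalues:
  λ = (trace ± √Δ)/2 = (14 ± 8.2462)/2,
  λ_1 = 11.1231,  λ_2 = 2.8769.

Step 4 — unit eigenvector for λ_1: solve (Sigma - λ_1 I)v = 0. First row:
  (6 - 11.1231)·v_x + (-4)·v_y = 0, i.e. (-5.1231)·v_x + (-4)·v_y = 0,
  so v ∝ (b, λ_1 - a) = (-4, 5.1231); multiply by -1 so the first entry is positive: u = (4, -5.1231).
  ||u|| = √((4)² + (-5.1231)²) = √(42.2462) ≈ 6.4997,
  v_1 = u/||u|| ≈ (0.6154, -0.7882) (||v_1|| = 1).

λ_1 = 11.1231,  λ_2 = 2.8769;  v_1 ≈ (0.6154, -0.7882)


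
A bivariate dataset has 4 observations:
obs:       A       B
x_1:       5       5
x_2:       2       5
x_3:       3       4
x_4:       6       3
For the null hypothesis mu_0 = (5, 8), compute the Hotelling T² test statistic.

Step 1 — sample mean vector:
  mean(A) = (5 + 2 + 3 + 6) / 4 = 16/4 = 4
  mean(B) = (5 + 5 + 4 + 3) / 4 = 17/4 = 4.25
  x̄ = (4, 4.25),  deviation x̄ - mu_0 = (4, 4.25) - (5, 8) = (-1, -3.75).

Step 2 — sample covariance matrix, S[i,j] = (1/(n-1)) · Σ_k (x_{k,i} - mean_i) · (x_{k,j} - mean_j), divisor n-1 = 3:
  S[A,A] = ((1)·(1) + (-2)·(-2) + (-1)·(-1) + (2)·(2)) / 3 = 10/3 = 3.3333
  S[A,B] = ((1)·(0.75) + (-2)·(0.75) + (-1)·(-0.25) + (2)·(-1.25)) / 3 = -3/3 = -1
  S[B,B] = ((0.75)·(0.75) + (0.75)·(0.75) + (-0.25)·(-0.25) + (-1.25)·(-1.25)) / 3 = 2.75/3 = 0.9167
  S = [[3.3333, -1],
 [-1, 0.9167]].

Step 3 — invert S. det(S) = 3.3333·0.9167 - (-1)² = 2.0556.
  S^{-1} = (1/det) · [[d, -b], [-b, a]] = [[0.4459, 0.4865],
 [0.4865, 1.6216]].

Step 4 — quadratic form (x̄ - mu_0)^T · S^{-1} · (x̄ - mu_0):
  S^{-1} · (x̄ - mu_0) = (-2.2703, -6.5676),
  (x̄ - mu_0)^T · [...] = (-1)·(-2.2703) + (-3.75)·(-6.5676) = 26.8986.

Step 5 — scale by n: T² = 4 · 26.8986 = 107.5946.

T² ≈ 107.5946


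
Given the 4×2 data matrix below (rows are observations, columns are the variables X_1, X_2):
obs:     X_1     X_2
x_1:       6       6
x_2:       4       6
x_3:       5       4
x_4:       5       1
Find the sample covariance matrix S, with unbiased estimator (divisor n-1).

Step 1 — column means:
  mean(X_1) = (6 + 4 + 5 + 5) / 4 = 20/4 = 5
  mean(X_2) = (6 + 6 + 4 + 1) / 4 = 17/4 = 4.25

Step 2 — sample covariance S[i,j] = (1/(n-1)) · Σ_k (x_{k,i} - mean_i) · (x_{k,j} - mean_j), with n-1 = 3.
  S[X_1,X_1] = ((1)·(1) + (-1)·(-1) + (0)·(0) + (0)·(0)) / 3 = 2/3 = 0.6667
  S[X_1,X_2] = ((1)·(1.75) + (-1)·(1.75) + (0)·(-0.25) + (0)·(-3.25)) / 3 = 0/3 = 0
  S[X_2,X_2] = ((1.75)·(1.75) + (1.75)·(1.75) + (-0.25)·(-0.25) + (-3.25)·(-3.25)) / 3 = 16.75/3 = 5.5833

S is symmetric (S[j,i] = S[i,j]). Assembling:

S = [[0.6667, 0],
 [0, 5.5833]]


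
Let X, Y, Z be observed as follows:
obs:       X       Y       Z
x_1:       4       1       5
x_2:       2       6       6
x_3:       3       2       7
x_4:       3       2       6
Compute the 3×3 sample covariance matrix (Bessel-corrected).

Step 1 — column means:
  mean(X) = (4 + 2 + 3 + 3) / 4 = 12/4 = 3
  mean(Y) = (1 + 6 + 2 + 2) / 4 = 11/4 = 2.75
  mean(Z) = (5 + 6 + 7 + 6) / 4 = 24/4 = 6

Step 2 — sample covariance S[i,j] = (1/(n-1)) · Σ_k (x_{k,i} - mean_i) · (x_{k,j} - mean_j), with n-1 = 3.
  S[X,X] = ((1)·(1) + (-1)·(-1) + (0)·(0) + (0)·(0)) / 3 = 2/3 = 0.6667
  S[X,Y] = ((1)·(-1.75) + (-1)·(3.25) + (0)·(-0.75) + (0)·(-0.75)) / 3 = -5/3 = -1.6667
  S[X,Z] = ((1)·(-1) + (-1)·(0) + (0)·(1) + (0)·(0)) / 3 = -1/3 = -0.3333
  S[Y,Y] = ((-1.75)·(-1.75) + (3.25)·(3.25) + (-0.75)·(-0.75) + (-0.75)·(-0.75)) / 3 = 14.75/3 = 4.9167
  S[Y,Z] = ((-1.75)·(-1) + (3.25)·(0) + (-0.75)·(1) + (-0.75)·(0)) / 3 = 1/3 = 0.3333
  S[Z,Z] = ((-1)·(-1) + (0)·(0) + (1)·(1) + (0)·(0)) / 3 = 2/3 = 0.6667

S is symmetric (S[j,i] = S[i,j]). Assembling:

S = [[0.6667, -1.6667, -0.3333],
 [-1.6667, 4.9167, 0.3333],
 [-0.3333, 0.3333, 0.6667]]


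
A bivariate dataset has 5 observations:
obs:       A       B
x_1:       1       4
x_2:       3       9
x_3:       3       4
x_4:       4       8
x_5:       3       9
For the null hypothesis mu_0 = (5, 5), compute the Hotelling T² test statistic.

Step 1 — sample mean vector:
  mean(A) = (1 + 3 + 3 + 4 + 3) / 5 = 14/5 = 2.8
  mean(B) = (4 + 9 + 4 + 8 + 9) / 5 = 34/5 = 6.8
  x̄ = (2.8, 6.8),  deviation x̄ - mu_0 = (2.8, 6.8) - (5, 5) = (-2.2, 1.8).

Step 2 — sample covariance matrix, S[i,j] = (1/(n-1)) · Σ_k (x_{k,i} - mean_i) · (x_{k,j} - mean_j), divisor n-1 = 4:
  S[A,A] = ((-1.8)·(-1.8) + (0.2)·(0.2) + (0.2)·(0.2) + (1.2)·(1.2) + (0.2)·(0.2)) / 4 = 4.8/4 = 1.2
  S[A,B] = ((-1.8)·(-2.8) + (0.2)·(2.2) + (0.2)·(-2.8) + (1.2)·(1.2) + (0.2)·(2.2)) / 4 = 6.8/4 = 1.7
  S[B,B] = ((-2.8)·(-2.8) + (2.2)·(2.2) + (-2.8)·(-2.8) + (1.2)·(1.2) + (2.2)·(2.2)) / 4 = 26.8/4 = 6.7
  S = [[1.2, 1.7],
 [1.7, 6.7]].

Step 3 — invert S. det(S) = 1.2·6.7 - (1.7)² = 5.15.
  S^{-1} = (1/det) · [[d, -b], [-b, a]] = [[1.301, -0.3301],
 [-0.3301, 0.233]].

Step 4 — quadratic form (x̄ - mu_0)^T · S^{-1} · (x̄ - mu_0):
  S^{-1} · (x̄ - mu_0) = (-3.4563, 1.1456),
  (x̄ - mu_0)^T · [...] = (-2.2)·(-3.4563) + (1.8)·(1.1456) = 9.666.

Step 5 — scale by n: T² = 5 · 9.666 = 48.3301.

T² ≈ 48.3301


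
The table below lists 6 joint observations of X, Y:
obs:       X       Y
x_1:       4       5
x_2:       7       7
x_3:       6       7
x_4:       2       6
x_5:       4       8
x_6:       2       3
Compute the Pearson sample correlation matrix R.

Step 1 — column means:
  mean(X) = (4 + 7 + 6 + 2 + 4 + 2) / 6 = 25/6 = 4.1667
  mean(Y) = (5 + 7 + 7 + 6 + 8 + 3) / 6 = 36/6 = 6

Step 2 — sample variances and covariances s[i,j] = (1/(n-1)) · Σ_k (x_{k,i} - mean_i) · (x_{k,j} - mean_j), with n-1 = 5:
  s[X,X] = ((-0.1667)·(-0.1667) + (2.8333)·(2.8333) + (1.8333)·(1.8333) + (-2.1667)·(-2.1667) + (-0.1667)·(-0.1667) + (-2.1667)·(-2.1667)) / 5 = 20.8333/5 = 4.1667
  s[X,Y] = ((-0.1667)·(-1) + (2.8333)·(1) + (1.8333)·(1) + (-2.1667)·(0) + (-0.1667)·(2) + (-2.1667)·(-3)) / 5 = 11/5 = 2.2
  s[Y,Y] = ((-1)·(-1) + (1)·(1) + (1)·(1) + (0)·(0) + (2)·(2) + (-3)·(-3)) / 5 = 16/5 = 3.2
  Sample standard deviations s_i = √(s[i,i]):
  s(X) = √(4.1667) = 2.0412
  s(Y) = √(3.2) = 1.7889

Step 3 — r_{ij} = s_{ij} / (s_i · s_j):
  r[X,X] = 1 (diagonal).
  r[X,Y] = 2.2 / (2.0412 · 1.7889) = 2.2 / 3.6515 = 0.6025
  r[Y,Y] = 1 (diagonal).

R is symmetric with unit diagonal. Assembling:

R = [[1, 0.6025],
 [0.6025, 1]]


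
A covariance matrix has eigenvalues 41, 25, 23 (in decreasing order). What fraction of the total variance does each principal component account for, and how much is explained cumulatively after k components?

Step 1 — total variance = trace(Sigma) = Σ λ_i = 41 + 25 + 23 = 89.

Step 2 — fraction explained by component i = λ_i / Σ λ:
  PC1: 41/89 = 0.4607
  PC2: 25/89 = 0.2809
  PC3: 23/89 = 0.2584

Step 3 — cumulative fraction after k components = (λ_1 + ... + λ_k) / Σ λ:
  k = 1: 41/89 = 0.4607
  k = 2: (41 + 25)/89 = 66/89 = 0.7416
  k = 3: (41 + 25 + 23)/89 = 89/89 = 1

Summary (fraction, with percent):

explained: PC1 0.4607 (46.07%), PC2 0.2809 (28.09%), PC3 0.2584 (25.84%);  cumulative: 0.4607, 0.7416, 1


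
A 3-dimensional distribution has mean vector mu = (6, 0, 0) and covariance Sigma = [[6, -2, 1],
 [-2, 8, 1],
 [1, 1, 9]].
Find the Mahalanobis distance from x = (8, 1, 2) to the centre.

Step 1 — centre the observation: (x - mu) = (2, 1, 2).

Step 2 — invert Sigma (cofactor / det for 3×3, or solve directly):
  Sigma^{-1} = [[0.1878, 0.0503, -0.0265],
 [0.0503, 0.1402, -0.0212],
 [-0.0265, -0.0212, 0.1164]].

Step 3 — form the quadratic (x - mu)^T · Sigma^{-1} · (x - mu):
  Sigma^{-1} · (x - mu) = (0.373, 0.1984, 0.1587).
  (x - mu)^T · [Sigma^{-1} · (x - mu)] = (2)·(0.373) + (1)·(0.1984) + (2)·(0.1587) = 1.2619.

Step 4 — take square root: d = √(1.2619) ≈ 1.1233.

d(x, mu) = √(1.2619) ≈ 1.1233


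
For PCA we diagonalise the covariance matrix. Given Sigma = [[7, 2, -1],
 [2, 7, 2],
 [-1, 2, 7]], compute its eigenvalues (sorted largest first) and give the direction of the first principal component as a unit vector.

Step 1 — characteristic polynomial p(λ) = det(λI - Sigma) = λ³ - tr·λ² + c_1·λ - det, where tr = trace, c_1 = sum of the principal 2×2 minors, det = det(Sigma):
  tr = 7 + 7 + 7 = 21,
  c_1 = (7·7 - (2)²) + (7·7 - (-1)²) + (7·7 - (2)²) = 45 + 48 + 45 = 138,
  det = 7·(7·7 - (2)²) - (2)·((2)·7 - (2)·(-1)) + (-1)·((2)·(2) - 7·(-1)) = 7·(45) - (2)·(16) + (-1)·(11) = 272.
  So p(λ) = λ³ - 21λ² + 138λ - 272.
Step 2 — look for an integer root (rational root theorem: any rational root is an integer divisor of 272). Testing λ = 8:
  p(8) = 512 - 1344 + 1104 - 272 = 0  ✓
  Dividing out (λ - 8): p(λ) = (λ - 8)(λ² - 13λ + 34).
Step 3 — remaining eigenvalues from the quadratic λ² - 13λ + 34 = 0:
  Δ = 13² - 4·34 = 169 - 136 = 33,  λ = (13 ± √33)/2 = (13 ± 5.7446)/2 ≈ 9.3723 or 3.6277.
  Sorted: λ_1 = 9.3723,  λ_2 = 8,  λ_3 = 3.6277  (check: sum = 21 = tr ✓).

Step 4 — unit eigenvector for λ_1 ≈ 9.3723: v spans the null space of (Sigma - λ_1 I), whose rows are
  r_1 = (-2.3723, 2, -1),  r_2 = (2, -2.3723, 2),  r_3 = (-1, 2, -2.3723).
  v is orthogonal to every row, so take v ∝ r_1 × r_2 = ((2)·(2) - (-1)·(-2.3723), (-1)·(2) - (-2.3723)·(2), (-2.3723)·(-2.3723) - (2)·(2)) ≈ (1.6277, 2.7446, 1.6277).
  Let u = (1.6277, 2.7446, 1.6277).
  ||u|| = √((1.6277)² + (2.7446)² + (1.6277)²) = √(12.8316) ≈ 3.5821,  v_1 = u/||u|| ≈ (0.4544, 0.7662, 0.4544) (||v_1|| = 1).

λ_1 = 9.3723,  λ_2 = 8,  λ_3 = 3.6277;  v_1 ≈ (0.4544, 0.7662, 0.4544)


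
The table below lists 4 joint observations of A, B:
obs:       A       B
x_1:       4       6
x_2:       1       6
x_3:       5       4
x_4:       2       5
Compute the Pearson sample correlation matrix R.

Step 1 — column means:
  mean(A) = (4 + 1 + 5 + 2) / 4 = 12/4 = 3
  mean(B) = (6 + 6 + 4 + 5) / 4 = 21/4 = 5.25

Step 2 — sample variances and covariances s[i,j] = (1/(n-1)) · Σ_k (x_{k,i} - mean_i) · (x_{k,j} - mean_j), with n-1 = 3:
  s[A,A] = ((1)·(1) + (-2)·(-2) + (2)·(2) + (-1)·(-1)) / 3 = 10/3 = 3.3333
  s[A,B] = ((1)·(0.75) + (-2)·(0.75) + (2)·(-1.25) + (-1)·(-0.25)) / 3 = -3/3 = -1
  s[B,B] = ((0.75)·(0.75) + (0.75)·(0.75) + (-1.25)·(-1.25) + (-0.25)·(-0.25)) / 3 = 2.75/3 = 0.9167
  Sample standard deviations s_i = √(s[i,i]):
  s(A) = √(3.3333) = 1.8257
  s(B) = √(0.9167) = 0.9574

Step 3 — r_{ij} = s_{ij} / (s_i · s_j):
  r[A,A] = 1 (diagonal).
  r[A,B] = -1 / (1.8257 · 0.9574) = -1 / 1.748 = -0.5721
  r[B,B] = 1 (diagonal).

R is symmetric with unit diagonal. Assembling:

R = [[1, -0.5721],
 [-0.5721, 1]]


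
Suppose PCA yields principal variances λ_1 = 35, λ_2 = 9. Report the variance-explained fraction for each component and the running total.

Step 1 — total variance = trace(Sigma) = Σ λ_i = 35 + 9 = 44.

Step 2 — fraction explained by component i = λ_i / Σ λ:
  PC1: 35/44 = 0.7955
  PC2: 9/44 = 0.2045

Step 3 — cumulative fraction after k components = (λ_1 + ... + λ_k) / Σ λ:
  k = 1: 35/44 = 0.7955
  k = 2: (35 + 9)/44 = 44/44 = 1

Summary (fraction, with percent):

explained: PC1 0.7955 (79.55%), PC2 0.2045 (20.45%);  cumulative: 0.7955, 1


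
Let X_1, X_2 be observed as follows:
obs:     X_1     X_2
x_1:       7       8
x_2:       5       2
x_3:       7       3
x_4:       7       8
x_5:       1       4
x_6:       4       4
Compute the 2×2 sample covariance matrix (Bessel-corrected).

Step 1 — column means:
  mean(X_1) = (7 + 5 + 7 + 7 + 1 + 4) / 6 = 31/6 = 5.1667
  mean(X_2) = (8 + 2 + 3 + 8 + 4 + 4) / 6 = 29/6 = 4.8333

Step 2 — sample covariance S[i,j] = (1/(n-1)) · Σ_k (x_{k,i} - mean_i) · (x_{k,j} - mean_j), with n-1 = 5.
  S[X_1,X_1] = ((1.8333)·(1.8333) + (-0.1667)·(-0.1667) + (1.8333)·(1.8333) + (1.8333)·(1.8333) + (-4.1667)·(-4.1667) + (-1.1667)·(-1.1667)) / 5 = 28.8333/5 = 5.7667
  S[X_1,X_2] = ((1.8333)·(3.1667) + (-0.1667)·(-2.8333) + (1.8333)·(-1.8333) + (1.8333)·(3.1667) + (-4.1667)·(-0.8333) + (-1.1667)·(-0.8333)) / 5 = 13.1667/5 = 2.6333
  S[X_2,X_2] = ((3.1667)·(3.1667) + (-2.8333)·(-2.8333) + (-1.8333)·(-1.8333) + (3.1667)·(3.1667) + (-0.8333)·(-0.8333) + (-0.8333)·(-0.8333)) / 5 = 32.8333/5 = 6.5667

S is symmetric (S[j,i] = S[i,j]). Assembling:

S = [[5.7667, 2.6333],
 [2.6333, 6.5667]]


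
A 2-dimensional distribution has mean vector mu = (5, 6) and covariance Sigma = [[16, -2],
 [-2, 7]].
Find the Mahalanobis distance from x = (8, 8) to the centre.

Step 1 — centre the observation: (x - mu) = (3, 2).

Step 2 — invert Sigma. det(Sigma) = 16·7 - (-2)² = 108.
  Sigma^{-1} = (1/det) · [[d, -b], [-b, a]] = [[0.0648, 0.0185],
 [0.0185, 0.1481]].

Step 3 — form the quadratic (x - mu)^T · Sigma^{-1} · (x - mu):
  Sigma^{-1} · (x - mu) = (0.2315, 0.3519).
  (x - mu)^T · [Sigma^{-1} · (x - mu)] = (3)·(0.2315) + (2)·(0.3519) = 1.3981.

Step 4 — take square root: d = √(1.3981) ≈ 1.1824.

d(x, mu) = √(1.3981) ≈ 1.1824


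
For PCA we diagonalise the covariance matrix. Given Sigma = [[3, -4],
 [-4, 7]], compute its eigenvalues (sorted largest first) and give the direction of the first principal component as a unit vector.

Step 1 — characteristic polynomial of 2×2 Sigma:
  det(Sigma - λI) = λ² - trace · λ + det = 0.
  trace = 3 + 7 = 10, det = 3·7 - (-4)² = 5.
Step 2 — discriminant:
  Δ = trace² - 4·det = 100 - 20 = 80.
Step 3 — eigenvalues:
  λ = (trace ± √Δ)/2 = (10 ± 8.9443)/2,
  λ_1 = 9.4721,  λ_2 = 0.5279.

Step 4 — unit eigenvector for λ_1: solve (Sigma - λ_1 I)v = 0. First row:
  (3 - 9.4721)·v_x + (-4)·v_y = 0, i.e. (-6.4721)·v_x + (-4)·v_y = 0,
  so v ∝ (b, λ_1 - a) = (-4, 6.4721); multiply by -1 so the first entry is positive: u = (4, -6.4721).
  ||u|| = √((4)² + (-6.4721)²) = √(57.8885) ≈ 7.6085,
  v_1 = u/||u|| ≈ (0.5257, -0.8507) (||v_1|| = 1).

λ_1 = 9.4721,  λ_2 = 0.5279;  v_1 ≈ (0.5257, -0.8507)


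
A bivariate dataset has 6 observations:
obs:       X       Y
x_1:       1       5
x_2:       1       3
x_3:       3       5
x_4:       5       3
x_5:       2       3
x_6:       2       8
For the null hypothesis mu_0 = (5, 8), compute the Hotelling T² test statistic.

Step 1 — sample mean vector:
  mean(X) = (1 + 1 + 3 + 5 + 2 + 2) / 6 = 14/6 = 2.3333
  mean(Y) = (5 + 3 + 5 + 3 + 3 + 8) / 6 = 27/6 = 4.5
  x̄ = (2.3333, 4.5),  deviation x̄ - mu_0 = (2.3333, 4.5) - (5, 8) = (-2.6667, -3.5).

Step 2 — sample covariance matrix, S[i,j] = (1/(n-1)) · Σ_k (x_{k,i} - mean_i) · (x_{k,j} - mean_j), divisor n-1 = 5:
  S[X,X] = ((-1.3333)·(-1.3333) + (-1.3333)·(-1.3333) + (0.6667)·(0.6667) + (2.6667)·(2.6667) + (-0.3333)·(-0.3333) + (-0.3333)·(-0.3333)) / 5 = 11.3333/5 = 2.2667
  S[X,Y] = ((-1.3333)·(0.5) + (-1.3333)·(-1.5) + (0.6667)·(0.5) + (2.6667)·(-1.5) + (-0.3333)·(-1.5) + (-0.3333)·(3.5)) / 5 = -3/5 = -0.6
  S[Y,Y] = ((0.5)·(0.5) + (-1.5)·(-1.5) + (0.5)·(0.5) + (-1.5)·(-1.5) + (-1.5)·(-1.5) + (3.5)·(3.5)) / 5 = 19.5/5 = 3.9
  S = [[2.2667, -0.6],
 [-0.6, 3.9]].

Step 3 — invert S. det(S) = 2.2667·3.9 - (-0.6)² = 8.48.
  S^{-1} = (1/det) · [[d, -b], [-b, a]] = [[0.4599, 0.0708],
 [0.0708, 0.2673]].

Step 4 — quadratic form (x̄ - mu_0)^T · S^{-1} · (x̄ - mu_0):
  S^{-1} · (x̄ - mu_0) = (-1.4741, -1.1242),
  (x̄ - mu_0)^T · [...] = (-2.6667)·(-1.4741) + (-3.5)·(-1.1242) = 7.8656.

Step 5 — scale by n: T² = 6 · 7.8656 = 47.1934.

T² ≈ 47.1934


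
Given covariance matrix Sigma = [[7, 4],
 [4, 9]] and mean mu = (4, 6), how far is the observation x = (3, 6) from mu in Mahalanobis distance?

Step 1 — centre the observation: (x - mu) = (-1, 0).

Step 2 — invert Sigma. det(Sigma) = 7·9 - (4)² = 47.
  Sigma^{-1} = (1/det) · [[d, -b], [-b, a]] = [[0.1915, -0.0851],
 [-0.0851, 0.1489]].

Step 3 — form the quadratic (x - mu)^T · Sigma^{-1} · (x - mu):
  Sigma^{-1} · (x - mu) = (-0.1915, 0.0851).
  (x - mu)^T · [Sigma^{-1} · (x - mu)] = (-1)·(-0.1915) + (0)·(0.0851) = 0.1915.

Step 4 — take square root: d = √(0.1915) ≈ 0.4376.

d(x, mu) = √(0.1915) ≈ 0.4376


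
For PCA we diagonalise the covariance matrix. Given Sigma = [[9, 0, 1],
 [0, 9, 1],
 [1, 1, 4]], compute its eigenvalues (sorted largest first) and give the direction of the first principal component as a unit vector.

Step 1 — characteristic polynomial p(λ) = det(λI - Sigma) = λ³ - tr·λ² + c_1·λ - det, where tr = trace, c_1 = sum of the principal 2×2 minors, det = det(Sigma):
  tr = 9 + 9 + 4 = 22,
  c_1 = (9·9 - (0)²) + (9·4 - (1)²) + (9·4 - (1)²) = 81 + 35 + 35 = 151,
  det = 9·(9·4 - (1)²) - (0)·((0)·4 - (1)·(1)) + (1)·((0)·(1) - 9·(1)) = 9·(35) - (0)·(-1) + (1)·(-9) = 306.
  So p(λ) = λ³ - 22λ² + 151λ - 306.
Step 2 — look for an integer root (rational root theorem: any rational root is an integer divisor of 306). Testing λ = 9:
  p(9) = 729 - 1782 + 1359 - 306 = 0  ✓
  Dividing out (λ - 9): p(λ) = (λ - 9)(λ² - 13λ + 34).
Step 3 — remaining eigenvalues from the quadratic λ² - 13λ + 34 = 0:
  Δ = 13² - 4·34 = 169 - 136 = 33,  λ = (13 ± √33)/2 = (13 ± 5.7446)/2 ≈ 9.3723 or 3.6277.
  Sorted: λ_1 = 9.3723,  λ_2 = 9,  λ_3 = 3.6277  (check: sum = 22 = tr ✓).

Step 4 — unit eigenvector for λ_1 ≈ 9.3723: v spans the null space of (Sigma - λ_1 I), whose rows are
  r_1 = (-0.3723, 0, 1),  r_2 = (0, -0.3723, 1),  r_3 = (1, 1, -5.3723).
  v is orthogonal to every row, so take v ∝ r_1 × r_2 = ((0)·(1) - (1)·(-0.3723), (1)·(0) - (-0.3723)·(1), (-0.3723)·(-0.3723) - (0)·(0)) ≈ (0.3723, 0.3723, 0.1386).
  Let u = (0.3723, 0.3723, 0.1386).
  ||u|| = √((0.3723)² + (0.3723)² + (0.1386)²) = √(0.2964) ≈ 0.5444,  v_1 = u/||u|| ≈ (0.6838, 0.6838, 0.2546) (||v_1|| = 1).

λ_1 = 9.3723,  λ_2 = 9,  λ_3 = 3.6277;  v_1 ≈ (0.6838, 0.6838, 0.2546)


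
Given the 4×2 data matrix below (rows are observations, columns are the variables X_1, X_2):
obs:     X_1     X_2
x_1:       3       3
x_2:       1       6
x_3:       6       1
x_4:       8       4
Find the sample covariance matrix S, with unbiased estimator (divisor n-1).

Step 1 — column means:
  mean(X_1) = (3 + 1 + 6 + 8) / 4 = 18/4 = 4.5
  mean(X_2) = (3 + 6 + 1 + 4) / 4 = 14/4 = 3.5

Step 2 — sample covariance S[i,j] = (1/(n-1)) · Σ_k (x_{k,i} - mean_i) · (x_{k,j} - mean_j), with n-1 = 3.
  S[X_1,X_1] = ((-1.5)·(-1.5) + (-3.5)·(-3.5) + (1.5)·(1.5) + (3.5)·(3.5)) / 3 = 29/3 = 9.6667
  S[X_1,X_2] = ((-1.5)·(-0.5) + (-3.5)·(2.5) + (1.5)·(-2.5) + (3.5)·(0.5)) / 3 = -10/3 = -3.3333
  S[X_2,X_2] = ((-0.5)·(-0.5) + (2.5)·(2.5) + (-2.5)·(-2.5) + (0.5)·(0.5)) / 3 = 13/3 = 4.3333

S is symmetric (S[j,i] = S[i,j]). Assembling:

S = [[9.6667, -3.3333],
 [-3.3333, 4.3333]]


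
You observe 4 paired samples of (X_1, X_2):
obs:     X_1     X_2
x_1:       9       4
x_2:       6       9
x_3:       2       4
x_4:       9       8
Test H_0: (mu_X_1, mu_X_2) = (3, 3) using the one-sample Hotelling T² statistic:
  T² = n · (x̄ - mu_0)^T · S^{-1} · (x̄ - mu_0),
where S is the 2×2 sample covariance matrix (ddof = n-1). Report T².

Step 1 — sample mean vector:
  mean(X_1) = (9 + 6 + 2 + 9) / 4 = 26/4 = 6.5
  mean(X_2) = (4 + 9 + 4 + 8) / 4 = 25/4 = 6.25
  x̄ = (6.5, 6.25),  deviation x̄ - mu_0 = (6.5, 6.25) - (3, 3) = (3.5, 3.25).

Step 2 — sample covariance matrix, S[i,j] = (1/(n-1)) · Σ_k (x_{k,i} - mean_i) · (x_{k,j} - mean_j), divisor n-1 = 3:
  S[X_1,X_1] = ((2.5)·(2.5) + (-0.5)·(-0.5) + (-4.5)·(-4.5) + (2.5)·(2.5)) / 3 = 33/3 = 11
  S[X_1,X_2] = ((2.5)·(-2.25) + (-0.5)·(2.75) + (-4.5)·(-2.25) + (2.5)·(1.75)) / 3 = 7.5/3 = 2.5
  S[X_2,X_2] = ((-2.25)·(-2.25) + (2.75)·(2.75) + (-2.25)·(-2.25) + (1.75)·(1.75)) / 3 = 20.75/3 = 6.9167
  S = [[11, 2.5],
 [2.5, 6.9167]].

Step 3 — invert S. det(S) = 11·6.9167 - (2.5)² = 69.8333.
  S^{-1} = (1/det) · [[d, -b], [-b, a]] = [[0.099, -0.0358],
 [-0.0358, 0.1575]].

Step 4 — quadratic form (x̄ - mu_0)^T · S^{-1} · (x̄ - mu_0):
  S^{-1} · (x̄ - mu_0) = (0.2303, 0.3866),
  (x̄ - mu_0)^T · [...] = (3.5)·(0.2303) + (3.25)·(0.3866) = 2.0626.

Step 5 — scale by n: T² = 4 · 2.0626 = 8.2506.

T² ≈ 8.2506


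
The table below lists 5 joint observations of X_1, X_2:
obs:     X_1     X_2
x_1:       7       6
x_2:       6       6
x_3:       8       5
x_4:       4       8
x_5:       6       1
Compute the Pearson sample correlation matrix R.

Step 1 — column means:
  mean(X_1) = (7 + 6 + 8 + 4 + 6) / 5 = 31/5 = 6.2
  mean(X_2) = (6 + 6 + 5 + 8 + 1) / 5 = 26/5 = 5.2

Step 2 — sample variances and covariances s[i,j] = (1/(n-1)) · Σ_k (x_{k,i} - mean_i) · (x_{k,j} - mean_j), with n-1 = 4:
  s[X_1,X_1] = ((0.8)·(0.8) + (-0.2)·(-0.2) + (1.8)·(1.8) + (-2.2)·(-2.2) + (-0.2)·(-0.2)) / 4 = 8.8/4 = 2.2
  s[X_1,X_2] = ((0.8)·(0.8) + (-0.2)·(0.8) + (1.8)·(-0.2) + (-2.2)·(2.8) + (-0.2)·(-4.2)) / 4 = -5.2/4 = -1.3
  s[X_2,X_2] = ((0.8)·(0.8) + (0.8)·(0.8) + (-0.2)·(-0.2) + (2.8)·(2.8) + (-4.2)·(-4.2)) / 4 = 26.8/4 = 6.7
  Sample standard deviations s_i = √(s[i,i]):
  s(X_1) = √(2.2) = 1.4832
  s(X_2) = √(6.7) = 2.5884

Step 3 — r_{ij} = s_{ij} / (s_i · s_j):
  r[X_1,X_1] = 1 (diagonal).
  r[X_1,X_2] = -1.3 / (1.4832 · 2.5884) = -1.3 / 3.8393 = -0.3386
  r[X_2,X_2] = 1 (diagonal).

R is symmetric with unit diagonal. Assembling:

R = [[1, -0.3386],
 [-0.3386, 1]]
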